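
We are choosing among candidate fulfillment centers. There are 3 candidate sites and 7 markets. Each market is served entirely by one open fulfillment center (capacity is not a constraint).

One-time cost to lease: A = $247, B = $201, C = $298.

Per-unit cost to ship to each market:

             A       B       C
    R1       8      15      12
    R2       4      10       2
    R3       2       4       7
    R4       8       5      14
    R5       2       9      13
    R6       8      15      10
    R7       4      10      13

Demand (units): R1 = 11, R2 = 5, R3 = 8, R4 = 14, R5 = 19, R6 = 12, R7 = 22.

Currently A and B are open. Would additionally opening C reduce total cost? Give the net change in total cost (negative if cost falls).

No — net change +288 (cost rises by 288).

Current service cost with {A, B}: 416.
Adding C: each market re-picks its cheapest; new service cost 406, saving 10.
Extra fixed cost: 298. Net change = 298 − 10 = 288.
(Totals: 864 → 1152.)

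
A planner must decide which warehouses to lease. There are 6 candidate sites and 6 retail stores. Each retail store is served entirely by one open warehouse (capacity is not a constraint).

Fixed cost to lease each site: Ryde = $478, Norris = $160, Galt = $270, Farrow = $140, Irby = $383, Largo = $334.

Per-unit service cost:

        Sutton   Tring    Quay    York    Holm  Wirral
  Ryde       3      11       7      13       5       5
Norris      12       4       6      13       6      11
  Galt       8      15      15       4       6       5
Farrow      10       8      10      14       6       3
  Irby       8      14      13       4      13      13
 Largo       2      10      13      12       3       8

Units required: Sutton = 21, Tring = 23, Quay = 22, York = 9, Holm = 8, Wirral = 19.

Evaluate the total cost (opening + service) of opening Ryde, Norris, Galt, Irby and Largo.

Each retail store is assigned to its cheapest site among the open ones.
{Ryde, Norris, Galt, Irby, Largo}: Sutton→Largo 2·21=42, Tring→Norris 4·23=92, Quay→Norris 6·22=132, York→Galt 4·9=36, Holm→Largo 3·8=24, Wirral→Ryde 5·19=95. Service 421; fixed 1625; total 2046.

Total cost: 2046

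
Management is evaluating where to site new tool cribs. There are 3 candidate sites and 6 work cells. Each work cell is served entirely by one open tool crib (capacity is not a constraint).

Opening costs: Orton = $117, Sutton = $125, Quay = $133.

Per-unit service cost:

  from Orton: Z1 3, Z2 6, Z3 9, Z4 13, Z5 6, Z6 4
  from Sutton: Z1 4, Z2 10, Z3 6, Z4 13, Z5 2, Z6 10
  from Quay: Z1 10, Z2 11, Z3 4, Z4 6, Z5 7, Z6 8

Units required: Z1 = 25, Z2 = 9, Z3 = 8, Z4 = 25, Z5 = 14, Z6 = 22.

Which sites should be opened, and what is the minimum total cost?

Open Orton and Quay; minimum total cost 733.

For any fixed open set, each work cell goes to its cheapest open site; total = fixed + service.
{Orton, Quay}: Z1→Orton 3·25=75, Z2→Orton 6·9=54, Z3→Quay 4·8=32, Z4→Quay 6·25=150, Z5→Orton 6·14=84, Z6→Orton 4·22=88. Service 483; fixed 250; total 733.
{Orton, Sutton, Quay}: service 427 + fixed 375 = 802
{Orton}: Z1→Orton 3·25=75, Z2→Orton 6·9=54, Z3→Orton 9·8=72, Z4→Orton 13·25=325, Z5→Orton 6·14=84, Z6→Orton 4·22=88. Service 698; fixed 117; total 815.
No other subset beats 733.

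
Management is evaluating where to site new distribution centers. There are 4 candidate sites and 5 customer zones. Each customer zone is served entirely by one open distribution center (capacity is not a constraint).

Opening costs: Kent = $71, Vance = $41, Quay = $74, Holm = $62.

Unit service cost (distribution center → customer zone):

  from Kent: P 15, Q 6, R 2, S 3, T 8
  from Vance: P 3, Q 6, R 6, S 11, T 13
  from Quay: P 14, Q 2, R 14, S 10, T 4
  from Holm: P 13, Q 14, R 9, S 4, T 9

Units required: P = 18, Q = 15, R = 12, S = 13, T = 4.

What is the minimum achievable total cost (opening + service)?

Minimum total cost: 349

For any fixed open set, each customer zone goes to its cheapest open site; total = fixed + service.
{Kent, Vance, Quay}: P→Vance 3·18=54, Q→Quay 2·15=30, R→Kent 2·12=24, S→Kent 3·13=39, T→Quay 4·4=16. Service 163; fixed 186; total 349.
{Kent, Vance}: service 239 + fixed 112 = 351
{Vance, Quay, Holm}: service 224 + fixed 177 = 401
{Kent, Vance, Quay, Holm}: service 163 + fixed 248 = 411
No other subset beats 349.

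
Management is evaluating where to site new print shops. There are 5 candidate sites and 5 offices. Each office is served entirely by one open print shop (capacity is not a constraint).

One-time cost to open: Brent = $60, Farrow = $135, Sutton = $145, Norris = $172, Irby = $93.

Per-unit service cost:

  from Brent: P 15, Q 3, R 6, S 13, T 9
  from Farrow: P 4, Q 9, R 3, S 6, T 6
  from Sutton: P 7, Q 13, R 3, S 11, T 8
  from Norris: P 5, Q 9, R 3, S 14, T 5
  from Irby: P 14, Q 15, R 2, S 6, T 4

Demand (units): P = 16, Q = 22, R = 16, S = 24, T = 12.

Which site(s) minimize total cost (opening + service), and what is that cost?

For any fixed open set, each office goes to its cheapest open site; total = fixed + service.
{Brent, Farrow}: P→Farrow 4·16=64, Q→Brent 3·22=66, R→Farrow 3·16=48, S→Farrow 6·24=144, T→Farrow 6·12=72. Service 394; fixed 195; total 589.
{Brent, Farrow, Irby}: service 354 + fixed 288 = 642
{Farrow}: service 526 + fixed 135 = 661
{Brent, Farrow, Sutton, Norris, Irby}: service 354 + fixed 605 = 959
No other subset beats 589.

Open Brent and Farrow; minimum total cost 589.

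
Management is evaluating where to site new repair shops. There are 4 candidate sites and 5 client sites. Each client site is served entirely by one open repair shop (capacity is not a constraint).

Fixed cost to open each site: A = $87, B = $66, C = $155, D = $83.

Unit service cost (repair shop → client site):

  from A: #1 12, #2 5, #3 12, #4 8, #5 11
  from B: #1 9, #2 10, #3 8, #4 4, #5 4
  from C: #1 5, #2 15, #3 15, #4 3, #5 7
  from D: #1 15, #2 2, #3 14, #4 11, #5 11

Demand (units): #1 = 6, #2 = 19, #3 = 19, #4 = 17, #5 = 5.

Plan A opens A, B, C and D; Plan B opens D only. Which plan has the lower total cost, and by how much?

Plan A: {A, B, C, D}: #1→C 5·6=30, #2→D 2·19=38, #3→B 8·19=152, #4→C 3·17=51, #5→B 4·5=20. Service 291; fixed 391; total 682.
Plan B: {D}: #1→D 15·6=90, #2→D 2·19=38, #3→D 14·19=266, #4→D 11·17=187, #5→D 11·5=55. Service 636; fixed 83; total 719.
Difference: |682 − 719| = 37.

Plan A is cheaper by 37.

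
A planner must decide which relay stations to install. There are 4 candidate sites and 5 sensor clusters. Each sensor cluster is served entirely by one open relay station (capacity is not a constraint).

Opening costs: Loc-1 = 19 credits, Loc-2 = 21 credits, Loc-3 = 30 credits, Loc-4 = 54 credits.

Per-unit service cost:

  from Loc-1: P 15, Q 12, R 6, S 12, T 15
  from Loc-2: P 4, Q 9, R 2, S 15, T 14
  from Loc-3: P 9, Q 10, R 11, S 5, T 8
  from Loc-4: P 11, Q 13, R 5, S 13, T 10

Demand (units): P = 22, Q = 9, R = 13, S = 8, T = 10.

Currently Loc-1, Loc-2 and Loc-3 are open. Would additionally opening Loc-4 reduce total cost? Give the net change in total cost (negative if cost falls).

No — net change +54 (cost rises by 54).

Current service cost with {Loc-1, Loc-2, Loc-3}: 315.
Adding Loc-4: each sensor cluster re-picks its cheapest; new service cost 315, saving 0.
Extra fixed cost: 54. Net change = 54 − 0 = 54.
(Totals: 385 → 439.)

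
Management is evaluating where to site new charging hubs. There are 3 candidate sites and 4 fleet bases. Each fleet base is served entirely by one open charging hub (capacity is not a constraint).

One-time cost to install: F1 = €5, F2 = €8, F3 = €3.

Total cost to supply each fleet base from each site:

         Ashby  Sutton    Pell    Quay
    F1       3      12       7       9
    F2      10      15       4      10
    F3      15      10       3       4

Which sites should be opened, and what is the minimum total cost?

For any fixed open set, each fleet base goes to its cheapest open site; total = fixed + service.
{F1, F3}: Ashby→F1 3, Sutton→F3 10, Pell→F3 3, Quay→F3 4. Service 20; fixed 8; total 28.
{F3}: service 32 + fixed 3 = 35
{F1}: service 31 + fixed 5 = 36
{F1, F2, F3}: service 20 + fixed 16 = 36
(All 7 nonempty subsets were checked; F1 and F3 is lowest.)

Open F1 and F3; minimum total cost 28.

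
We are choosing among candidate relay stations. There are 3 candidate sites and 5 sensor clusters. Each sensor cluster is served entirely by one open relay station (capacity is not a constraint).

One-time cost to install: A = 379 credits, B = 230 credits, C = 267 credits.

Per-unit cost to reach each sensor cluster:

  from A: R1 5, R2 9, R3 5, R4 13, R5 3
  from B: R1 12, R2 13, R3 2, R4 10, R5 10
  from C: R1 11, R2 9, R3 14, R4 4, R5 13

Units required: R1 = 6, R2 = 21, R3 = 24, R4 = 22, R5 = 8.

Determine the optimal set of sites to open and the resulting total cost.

For any fixed open set, each sensor cluster goes to its cheapest open site; total = fixed + service.
{B}: R1→B 12·6=72, R2→B 13·21=273, R3→B 2·24=48, R4→B 10·22=220, R5→B 10·8=80. Service 693; fixed 230; total 923.
{B, C}: service 471 + fixed 497 = 968
{A}: service 649 + fixed 379 = 1028
{A, B, C}: service 379 + fixed 876 = 1255
No other subset beats 923.

Open B only; minimum total cost 923.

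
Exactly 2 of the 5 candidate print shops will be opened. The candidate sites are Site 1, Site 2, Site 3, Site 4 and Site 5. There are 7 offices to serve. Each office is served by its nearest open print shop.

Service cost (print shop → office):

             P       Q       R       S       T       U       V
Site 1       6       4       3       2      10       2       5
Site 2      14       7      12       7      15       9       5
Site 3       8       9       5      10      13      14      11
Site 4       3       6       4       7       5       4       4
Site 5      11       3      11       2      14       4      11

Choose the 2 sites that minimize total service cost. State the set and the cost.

With exactly 2 open, each office uses its cheapest among the chosen.
{Site 1, Site 4}: P→Site 4 3, Q→Site 1 4, R→Site 1 3, S→Site 1 2, T→Site 4 5, U→Site 1 2, V→Site 4 4. Service cost 23.
{Site 4, Site 5}: service cost 25
{Site 1, Site 5}: service cost 31
Among all 10 size-2 choices, {Site 1, Site 4} is lowest.

Choose Site 1 and Site 4; total service cost 23.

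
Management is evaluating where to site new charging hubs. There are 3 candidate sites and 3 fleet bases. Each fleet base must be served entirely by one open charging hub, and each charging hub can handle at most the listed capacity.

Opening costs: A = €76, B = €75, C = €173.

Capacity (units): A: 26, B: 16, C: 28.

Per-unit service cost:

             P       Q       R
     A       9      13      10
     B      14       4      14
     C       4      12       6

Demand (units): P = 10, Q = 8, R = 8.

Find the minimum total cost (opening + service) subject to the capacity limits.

Open {A}: P→A 9·10=90, Q→A 13·8=104, R→A 10·8=80.
Loads: A carries 26/26. Service 274; fixed 76; total 350.
Next best feasible plan costs 353.

Minimum total cost: 350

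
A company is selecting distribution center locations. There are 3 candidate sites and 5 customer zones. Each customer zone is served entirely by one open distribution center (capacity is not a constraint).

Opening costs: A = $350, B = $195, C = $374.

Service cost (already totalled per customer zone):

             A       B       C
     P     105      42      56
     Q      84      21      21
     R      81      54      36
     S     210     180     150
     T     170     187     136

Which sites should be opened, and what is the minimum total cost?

For any fixed open set, each customer zone goes to its cheapest open site; total = fixed + service.
{B}: P→B 42, Q→B 21, R→B 54, S→B 180, T→B 187. Service 484; fixed 195; total 679.
{C}: service 399 + fixed 374 = 773
{B, C}: P→B 42, Q→B 21, R→C 36, S→C 150, T→C 136. Service 385; fixed 569; total 954.
{A, B, C}: service 385 + fixed 919 = 1304
No other subset beats 679.

Open B only; minimum total cost 679.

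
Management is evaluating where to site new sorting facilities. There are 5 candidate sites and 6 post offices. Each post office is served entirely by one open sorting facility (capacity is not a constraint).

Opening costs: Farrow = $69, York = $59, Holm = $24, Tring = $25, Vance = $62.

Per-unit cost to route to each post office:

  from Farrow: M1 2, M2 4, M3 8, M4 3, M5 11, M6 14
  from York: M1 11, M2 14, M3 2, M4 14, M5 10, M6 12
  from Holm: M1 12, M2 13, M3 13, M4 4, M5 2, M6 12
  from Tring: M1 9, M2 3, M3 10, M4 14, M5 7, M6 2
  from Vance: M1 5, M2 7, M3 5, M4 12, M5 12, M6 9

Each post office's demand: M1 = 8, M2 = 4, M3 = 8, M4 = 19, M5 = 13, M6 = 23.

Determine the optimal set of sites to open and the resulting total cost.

For any fixed open set, each post office goes to its cheapest open site; total = fixed + service.
{Farrow, Holm, Tring}: M1→Farrow 2·8=16, M2→Tring 3·4=12, M3→Farrow 8·8=64, M4→Farrow 3·19=57, M5→Holm 2·13=26, M6→Tring 2·23=46. Service 221; fixed 118; total 339.
{Farrow, York, Holm, Tring}: service 173 + fixed 177 = 350
{Holm, Tring, Vance}: service 240 + fixed 111 = 351
{Farrow, York, Holm, Tring, Vance}: service 173 + fixed 239 = 412
No other subset beats 339.

Open Farrow, Holm and Tring; minimum total cost 339.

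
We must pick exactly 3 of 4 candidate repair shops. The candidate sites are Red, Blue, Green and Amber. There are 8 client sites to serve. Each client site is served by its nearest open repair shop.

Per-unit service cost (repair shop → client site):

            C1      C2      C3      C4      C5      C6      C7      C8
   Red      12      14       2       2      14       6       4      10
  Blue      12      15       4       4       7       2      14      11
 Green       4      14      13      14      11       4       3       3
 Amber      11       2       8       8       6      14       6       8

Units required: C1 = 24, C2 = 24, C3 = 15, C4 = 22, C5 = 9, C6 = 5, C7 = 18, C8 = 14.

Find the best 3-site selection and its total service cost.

With exactly 3 open, each client site uses its cheapest among the chosen.
{Red, Green, Amber}: C1→Green 4·24=96, C2→Amber 2·24=48, C3→Red 2·15=30, C4→Red 2·22=44, C5→Amber 6·9=54, C6→Green 4·5=20, C7→Green 3·18=54, C8→Green 3·14=42. Service cost 388.
{Blue, Green, Amber}: service cost 452
{Red, Blue, Amber}: service cost 634
Among all 4 size-3 choices, {Red, Green, Amber} is lowest.

Choose Red, Green and Amber; total service cost 388.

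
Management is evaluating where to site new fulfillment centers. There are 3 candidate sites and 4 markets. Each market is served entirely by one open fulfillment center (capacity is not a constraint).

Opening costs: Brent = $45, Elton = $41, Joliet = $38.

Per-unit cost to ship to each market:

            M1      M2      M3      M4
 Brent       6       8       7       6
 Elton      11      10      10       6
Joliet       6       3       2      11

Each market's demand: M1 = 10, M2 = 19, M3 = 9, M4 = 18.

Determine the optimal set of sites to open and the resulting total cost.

Open Elton and Joliet; minimum total cost 322.

For any fixed open set, each market goes to its cheapest open site; total = fixed + service.
{Elton, Joliet}: M1→Joliet 6·10=60, M2→Joliet 3·19=57, M3→Joliet 2·9=18, M4→Elton 6·18=108. Service 243; fixed 79; total 322.
{Brent, Joliet}: service 243 + fixed 83 = 326
{Brent, Elton, Joliet}: M1→Brent 6·10=60, M2→Joliet 3·19=57, M3→Joliet 2·9=18, M4→Brent 6·18=108. Service 243; fixed 124; total 367.
{Joliet}: service 333 + fixed 38 = 371
(All 7 nonempty subsets were checked; Elton and Joliet is lowest.)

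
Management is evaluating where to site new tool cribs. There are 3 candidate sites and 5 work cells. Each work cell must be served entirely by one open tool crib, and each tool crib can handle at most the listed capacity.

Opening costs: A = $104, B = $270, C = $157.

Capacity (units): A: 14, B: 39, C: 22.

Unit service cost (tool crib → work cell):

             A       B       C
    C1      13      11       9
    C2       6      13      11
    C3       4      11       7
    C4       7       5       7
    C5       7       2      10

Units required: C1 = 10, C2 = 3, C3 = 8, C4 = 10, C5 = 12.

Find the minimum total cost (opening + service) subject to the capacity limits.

Open {A, B}: C1→B 11·10=110, C2→A 6·3=18, C3→A 4·8=32, C4→B 5·10=50, C5→B 2·12=24.
Loads: A carries 11/14, B carries 32/39. Service 234; fixed 374; total 608.
Next best feasible plan costs 629.

Minimum total cost: 608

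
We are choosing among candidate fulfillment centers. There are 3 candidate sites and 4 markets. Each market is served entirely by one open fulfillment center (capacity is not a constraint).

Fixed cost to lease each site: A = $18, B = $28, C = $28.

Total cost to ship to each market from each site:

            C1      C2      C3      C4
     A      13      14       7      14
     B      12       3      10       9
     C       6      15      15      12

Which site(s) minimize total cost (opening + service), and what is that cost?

Open B only; minimum total cost 62.

For any fixed open set, each market goes to its cheapest open site; total = fixed + service.
{B}: C1→B 12, C2→B 3, C3→B 10, C4→B 9. Service 34; fixed 28; total 62.
{A}: service 48 + fixed 18 = 66
{C}: service 48 + fixed 28 = 76
{A, B, C}: service 25 + fixed 74 = 99
No other subset beats 62.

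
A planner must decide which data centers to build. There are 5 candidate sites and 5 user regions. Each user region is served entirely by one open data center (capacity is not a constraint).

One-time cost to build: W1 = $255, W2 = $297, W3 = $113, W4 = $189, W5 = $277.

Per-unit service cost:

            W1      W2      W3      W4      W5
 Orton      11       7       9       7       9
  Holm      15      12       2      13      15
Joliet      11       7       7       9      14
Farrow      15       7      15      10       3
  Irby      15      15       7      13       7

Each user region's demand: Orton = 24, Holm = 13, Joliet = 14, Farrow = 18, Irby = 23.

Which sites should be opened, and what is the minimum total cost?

For any fixed open set, each user region goes to its cheapest open site; total = fixed + service.
{W3}: Orton→W3 9·24=216, Holm→W3 2·13=26, Joliet→W3 7·14=98, Farrow→W3 15·18=270, Irby→W3 7·23=161. Service 771; fixed 113; total 884.
{W3, W4}: service 633 + fixed 302 = 935
{W3, W5}: Orton→W3 9·24=216, Holm→W3 2·13=26, Joliet→W3 7·14=98, Farrow→W5 3·18=54, Irby→W3 7·23=161. Service 555; fixed 390; total 945.
{W1, W2, W3, W4, W5}: Orton→W2 7·24=168, Holm→W3 2·13=26, Joliet→W2 7·14=98, Farrow→W5 3·18=54, Irby→W3 7·23=161. Service 507; fixed 1131; total 1638.
No other subset beats 884.

Open W3 only; minimum total cost 884.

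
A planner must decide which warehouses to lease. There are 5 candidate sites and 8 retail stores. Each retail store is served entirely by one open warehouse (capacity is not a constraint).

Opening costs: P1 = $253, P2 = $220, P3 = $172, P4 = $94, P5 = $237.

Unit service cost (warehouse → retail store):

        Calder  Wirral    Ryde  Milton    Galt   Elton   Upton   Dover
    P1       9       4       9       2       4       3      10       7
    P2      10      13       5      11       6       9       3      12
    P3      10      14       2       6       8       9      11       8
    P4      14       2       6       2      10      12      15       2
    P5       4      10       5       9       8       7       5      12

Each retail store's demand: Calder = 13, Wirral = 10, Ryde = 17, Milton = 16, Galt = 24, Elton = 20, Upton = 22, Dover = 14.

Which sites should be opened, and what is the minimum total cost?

For any fixed open set, each retail store goes to its cheapest open site; total = fixed + service.
{P4, P5}: Calder→P5 4·13=52, Wirral→P4 2·10=20, Ryde→P5 5·17=85, Milton→P4 2·16=32, Galt→P5 8·24=192, Elton→P5 7·20=140, Upton→P5 5·22=110, Dover→P4 2·14=28. Service 659; fixed 331; total 990.
{P2, P4}: service 685 + fixed 314 = 999
{P1, P4}: service 675 + fixed 347 = 1022
{P1, P2, P3, P4, P5}: service 388 + fixed 976 = 1364
No other subset beats 990.

Open P4 and P5; minimum total cost 990.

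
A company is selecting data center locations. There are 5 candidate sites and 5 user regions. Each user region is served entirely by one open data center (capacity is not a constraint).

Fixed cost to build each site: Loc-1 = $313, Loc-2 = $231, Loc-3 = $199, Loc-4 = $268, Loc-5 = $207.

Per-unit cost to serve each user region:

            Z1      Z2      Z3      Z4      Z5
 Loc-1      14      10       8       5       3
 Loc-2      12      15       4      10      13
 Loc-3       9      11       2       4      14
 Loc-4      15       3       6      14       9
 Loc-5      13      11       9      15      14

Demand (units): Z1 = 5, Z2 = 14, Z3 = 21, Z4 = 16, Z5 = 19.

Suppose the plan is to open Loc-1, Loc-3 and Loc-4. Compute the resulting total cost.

Total cost: 1030

Each user region is assigned to its cheapest site among the open ones.
{Loc-1, Loc-3, Loc-4}: Z1→Loc-3 9·5=45, Z2→Loc-4 3·14=42, Z3→Loc-3 2·21=42, Z4→Loc-3 4·16=64, Z5→Loc-1 3·19=57. Service 250; fixed 780; total 1030.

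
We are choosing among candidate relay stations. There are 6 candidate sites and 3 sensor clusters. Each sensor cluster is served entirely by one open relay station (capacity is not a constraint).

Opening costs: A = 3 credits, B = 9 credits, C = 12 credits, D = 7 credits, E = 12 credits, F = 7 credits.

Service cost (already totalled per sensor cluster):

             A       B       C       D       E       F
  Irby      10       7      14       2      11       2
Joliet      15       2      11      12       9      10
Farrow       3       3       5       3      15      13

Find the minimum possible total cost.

Minimum total cost: 21

For any fixed open set, each sensor cluster goes to its cheapest open site; total = fixed + service.
{B}: Irby→B 7, Joliet→B 2, Farrow→B 3. Service 12; fixed 9; total 21.
{B, D}: service 7 + fixed 16 = 23
{B, F}: Irby→F 2, Joliet→B 2, Farrow→B 3. Service 7; fixed 16; total 23.
{A, B, C, D, E, F}: Irby→D 2, Joliet→B 2, Farrow→A 3. Service 7; fixed 50; total 57.
No other subset beats 21.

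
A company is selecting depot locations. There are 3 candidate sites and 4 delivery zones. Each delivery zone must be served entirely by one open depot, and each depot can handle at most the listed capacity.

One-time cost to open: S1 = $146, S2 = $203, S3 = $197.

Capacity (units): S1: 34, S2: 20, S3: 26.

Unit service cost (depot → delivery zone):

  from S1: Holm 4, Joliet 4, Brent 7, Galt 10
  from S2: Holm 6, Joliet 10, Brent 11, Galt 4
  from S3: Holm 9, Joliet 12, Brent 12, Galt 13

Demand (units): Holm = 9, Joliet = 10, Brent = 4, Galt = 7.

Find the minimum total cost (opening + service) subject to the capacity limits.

Minimum total cost: 320

Open {S1}: Holm→S1 4·9=36, Joliet→S1 4·10=40, Brent→S1 7·4=28, Galt→S1 10·7=70.
Loads: S1 carries 30/34. Service 174; fixed 146; total 320.
Next best feasible plan costs 481.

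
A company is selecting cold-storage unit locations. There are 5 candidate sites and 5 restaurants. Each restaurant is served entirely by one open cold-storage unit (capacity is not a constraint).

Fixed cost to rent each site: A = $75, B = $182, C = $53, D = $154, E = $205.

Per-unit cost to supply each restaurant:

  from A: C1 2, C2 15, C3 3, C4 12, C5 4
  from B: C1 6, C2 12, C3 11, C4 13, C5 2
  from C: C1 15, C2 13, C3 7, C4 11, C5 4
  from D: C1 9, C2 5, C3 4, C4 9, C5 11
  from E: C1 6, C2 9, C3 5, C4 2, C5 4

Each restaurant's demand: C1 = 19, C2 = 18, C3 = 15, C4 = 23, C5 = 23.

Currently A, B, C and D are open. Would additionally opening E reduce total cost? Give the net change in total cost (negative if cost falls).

No — net change +44 (cost rises by 44).

Current service cost with {A, B, C, D}: 426.
Adding E: each restaurant re-picks its cheapest; new service cost 265, saving 161.
Extra fixed cost: 205. Net change = 205 − 161 = 44.
(Totals: 890 → 934.)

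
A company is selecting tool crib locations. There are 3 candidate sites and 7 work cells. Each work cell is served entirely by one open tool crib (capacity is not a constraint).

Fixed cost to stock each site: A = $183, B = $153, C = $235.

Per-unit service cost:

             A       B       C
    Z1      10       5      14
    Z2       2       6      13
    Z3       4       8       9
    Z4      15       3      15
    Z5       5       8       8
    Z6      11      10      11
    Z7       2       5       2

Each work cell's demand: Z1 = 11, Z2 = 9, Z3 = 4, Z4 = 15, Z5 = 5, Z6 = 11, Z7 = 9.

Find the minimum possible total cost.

For any fixed open set, each work cell goes to its cheapest open site; total = fixed + service.
{B}: Z1→B 5·11=55, Z2→B 6·9=54, Z3→B 8·4=32, Z4→B 3·15=45, Z5→B 8·5=40, Z6→B 10·11=110, Z7→B 5·9=45. Service 381; fixed 153; total 534.
{A, B}: service 287 + fixed 336 = 623
{A}: service 533 + fixed 183 = 716
{A, B, C}: service 287 + fixed 571 = 858
(All 7 nonempty subsets were checked; B only is lowest.)

Minimum total cost: 534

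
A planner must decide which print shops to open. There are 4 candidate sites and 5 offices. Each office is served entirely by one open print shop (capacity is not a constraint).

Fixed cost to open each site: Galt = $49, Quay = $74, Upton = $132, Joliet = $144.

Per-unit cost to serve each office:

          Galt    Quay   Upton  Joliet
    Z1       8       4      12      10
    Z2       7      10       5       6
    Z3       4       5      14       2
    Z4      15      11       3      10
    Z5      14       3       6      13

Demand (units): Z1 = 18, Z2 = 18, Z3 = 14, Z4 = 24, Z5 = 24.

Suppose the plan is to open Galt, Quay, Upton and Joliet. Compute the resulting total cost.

Each office is assigned to its cheapest site among the open ones.
{Galt, Quay, Upton, Joliet}: Z1→Quay 4·18=72, Z2→Upton 5·18=90, Z3→Joliet 2·14=28, Z4→Upton 3·24=72, Z5→Quay 3·24=72. Service 334; fixed 399; total 733.

Total cost: 733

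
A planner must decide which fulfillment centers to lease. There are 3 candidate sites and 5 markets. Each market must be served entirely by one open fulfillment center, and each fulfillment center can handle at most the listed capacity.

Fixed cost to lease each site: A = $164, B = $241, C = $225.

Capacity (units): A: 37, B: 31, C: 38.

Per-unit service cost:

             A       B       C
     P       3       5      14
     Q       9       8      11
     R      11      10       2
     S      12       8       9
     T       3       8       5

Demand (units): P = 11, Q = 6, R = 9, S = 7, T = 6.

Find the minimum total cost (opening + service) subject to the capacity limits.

Minimum total cost: 575

Open {A, C}: P→A 3·11=33, Q→A 9·6=54, R→C 2·9=18, S→C 9·7=63, T→A 3·6=18.
Loads: A carries 23/37, C carries 16/38. Service 186; fixed 389; total 575.
Next best feasible plan costs 587.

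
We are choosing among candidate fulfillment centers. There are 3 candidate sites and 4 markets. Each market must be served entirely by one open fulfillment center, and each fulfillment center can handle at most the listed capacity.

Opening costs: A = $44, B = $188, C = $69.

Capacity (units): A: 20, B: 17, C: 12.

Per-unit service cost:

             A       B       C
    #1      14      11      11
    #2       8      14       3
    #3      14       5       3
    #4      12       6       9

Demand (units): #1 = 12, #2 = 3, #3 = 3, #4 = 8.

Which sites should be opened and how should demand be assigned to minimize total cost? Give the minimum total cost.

Open {A, C}: #1→A 14·12=168, #2→A 8·3=24, #3→C 3·3=9, #4→C 9·8=72.
Loads: A carries 15/20, C carries 11/12. Service 273; fixed 113; total 386.
Next best feasible plan costs 395.

Minimum total cost: 386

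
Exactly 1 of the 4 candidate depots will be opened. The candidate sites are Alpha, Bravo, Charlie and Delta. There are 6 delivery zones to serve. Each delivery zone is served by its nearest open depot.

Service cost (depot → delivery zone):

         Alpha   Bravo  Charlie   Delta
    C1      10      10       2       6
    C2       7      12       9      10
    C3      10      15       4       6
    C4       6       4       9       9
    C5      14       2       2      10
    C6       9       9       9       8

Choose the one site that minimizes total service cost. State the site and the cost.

Choose Charlie only; total service cost 35.

With exactly 1 open, each delivery zone uses its cheapest among the chosen.
{Charlie}: C1→Charlie 2, C2→Charlie 9, C3→Charlie 4, C4→Charlie 9, C5→Charlie 2, C6→Charlie 9. Service cost 35.
{Delta}: service cost 49
{Bravo}: service cost 52
Among all 4 size-1 choices, {Charlie} is lowest.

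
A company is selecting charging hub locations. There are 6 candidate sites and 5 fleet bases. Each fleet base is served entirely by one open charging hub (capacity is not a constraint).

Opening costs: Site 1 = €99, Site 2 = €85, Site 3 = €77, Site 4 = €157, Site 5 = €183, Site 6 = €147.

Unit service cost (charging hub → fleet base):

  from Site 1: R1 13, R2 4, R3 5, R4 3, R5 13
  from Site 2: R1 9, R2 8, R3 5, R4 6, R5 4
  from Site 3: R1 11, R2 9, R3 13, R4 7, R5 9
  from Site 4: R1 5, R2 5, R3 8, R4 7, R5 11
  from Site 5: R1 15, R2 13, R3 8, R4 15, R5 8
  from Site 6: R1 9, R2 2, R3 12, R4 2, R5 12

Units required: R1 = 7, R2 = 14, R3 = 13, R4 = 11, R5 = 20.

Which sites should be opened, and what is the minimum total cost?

Open Site 2 only; minimum total cost 471.

For any fixed open set, each fleet base goes to its cheapest open site; total = fixed + service.
{Site 2}: R1→Site 2 9·7=63, R2→Site 2 8·14=112, R3→Site 2 5·13=65, R4→Site 2 6·11=66, R5→Site 2 4·20=80. Service 386; fixed 85; total 471.
{Site 1, Site 2}: R1→Site 2 9·7=63, R2→Site 1 4·14=56, R3→Site 1 5·13=65, R4→Site 1 3·11=33, R5→Site 2 4·20=80. Service 297; fixed 184; total 481.
{Site 2, Site 6}: R1→Site 2 9·7=63, R2→Site 6 2·14=28, R3→Site 2 5·13=65, R4→Site 6 2·11=22, R5→Site 2 4·20=80. Service 258; fixed 232; total 490.
{Site 1, Site 2, Site 3, Site 4, Site 5, Site 6}: R1→Site 4 5·7=35, R2→Site 6 2·14=28, R3→Site 1 5·13=65, R4→Site 6 2·11=22, R5→Site 2 4·20=80. Service 230; fixed 748; total 978.
No other subset beats 471.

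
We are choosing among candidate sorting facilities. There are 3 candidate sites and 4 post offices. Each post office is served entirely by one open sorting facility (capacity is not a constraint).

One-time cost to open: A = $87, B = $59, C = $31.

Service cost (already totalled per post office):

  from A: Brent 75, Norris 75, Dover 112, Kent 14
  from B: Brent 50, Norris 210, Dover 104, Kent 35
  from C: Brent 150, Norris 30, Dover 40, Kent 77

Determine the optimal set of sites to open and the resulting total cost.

For any fixed open set, each post office goes to its cheapest open site; total = fixed + service.
{B, C}: Brent→B 50, Norris→C 30, Dover→C 40, Kent→B 35. Service 155; fixed 90; total 245.
{A, C}: Brent→A 75, Norris→C 30, Dover→C 40, Kent→A 14. Service 159; fixed 118; total 277.
{A, B, C}: service 134 + fixed 177 = 311
{C}: Brent→C 150, Norris→C 30, Dover→C 40, Kent→C 77. Service 297; fixed 31; total 328.
(All 7 nonempty subsets were checked; B and C is lowest.)

Open B and C; minimum total cost 245.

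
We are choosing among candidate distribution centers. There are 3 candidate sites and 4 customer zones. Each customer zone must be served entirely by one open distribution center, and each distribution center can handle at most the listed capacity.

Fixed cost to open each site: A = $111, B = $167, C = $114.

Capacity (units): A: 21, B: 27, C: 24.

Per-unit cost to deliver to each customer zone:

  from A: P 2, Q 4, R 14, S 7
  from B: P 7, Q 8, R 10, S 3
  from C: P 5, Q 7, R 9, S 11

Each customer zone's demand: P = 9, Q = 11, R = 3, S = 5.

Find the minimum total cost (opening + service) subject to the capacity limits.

Open {A, C}: P→A 2·9=18, Q→A 4·11=44, R→C 9·3=27, S→C 11·5=55.
Loads: A carries 20/21, C carries 8/24. Service 144; fixed 225; total 369.
Next best feasible plan costs 376.

Minimum total cost: 369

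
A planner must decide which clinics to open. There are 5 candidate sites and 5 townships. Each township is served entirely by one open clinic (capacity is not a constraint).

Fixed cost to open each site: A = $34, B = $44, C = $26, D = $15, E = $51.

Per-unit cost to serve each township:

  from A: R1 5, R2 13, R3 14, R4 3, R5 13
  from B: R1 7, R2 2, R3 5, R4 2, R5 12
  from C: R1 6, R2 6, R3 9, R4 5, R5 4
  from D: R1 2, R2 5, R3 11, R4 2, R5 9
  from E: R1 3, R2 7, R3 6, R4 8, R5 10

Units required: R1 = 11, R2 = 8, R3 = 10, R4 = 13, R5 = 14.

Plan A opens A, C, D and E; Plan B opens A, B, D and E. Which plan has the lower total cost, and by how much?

Plan A is cheaper by 54.

Plan A: {A, C, D, E}: R1→D 2·11=22, R2→D 5·8=40, R3→E 6·10=60, R4→D 2·13=26, R5→C 4·14=56. Service 204; fixed 126; total 330.
Plan B: {A, B, D, E}: R1→D 2·11=22, R2→B 2·8=16, R3→B 5·10=50, R4→B 2·13=26, R5→D 9·14=126. Service 240; fixed 144; total 384.
Difference: |330 − 384| = 54.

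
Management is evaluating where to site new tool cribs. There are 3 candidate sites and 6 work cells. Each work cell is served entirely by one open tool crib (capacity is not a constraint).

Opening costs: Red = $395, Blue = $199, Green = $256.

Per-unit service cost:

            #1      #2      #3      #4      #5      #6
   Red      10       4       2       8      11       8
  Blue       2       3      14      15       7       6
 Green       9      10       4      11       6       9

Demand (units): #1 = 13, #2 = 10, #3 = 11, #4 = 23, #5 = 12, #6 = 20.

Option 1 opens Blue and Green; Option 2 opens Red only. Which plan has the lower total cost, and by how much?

Option 1: {Blue, Green}: #1→Blue 2·13=26, #2→Blue 3·10=30, #3→Green 4·11=44, #4→Green 11·23=253, #5→Green 6·12=72, #6→Blue 6·20=120. Service 545; fixed 455; total 1000.
Option 2: {Red}: #1→Red 10·13=130, #2→Red 4·10=40, #3→Red 2·11=22, #4→Red 8·23=184, #5→Red 11·12=132, #6→Red 8·20=160. Service 668; fixed 395; total 1063.
Difference: |1000 − 1063| = 63.

Option 1 is cheaper by 63.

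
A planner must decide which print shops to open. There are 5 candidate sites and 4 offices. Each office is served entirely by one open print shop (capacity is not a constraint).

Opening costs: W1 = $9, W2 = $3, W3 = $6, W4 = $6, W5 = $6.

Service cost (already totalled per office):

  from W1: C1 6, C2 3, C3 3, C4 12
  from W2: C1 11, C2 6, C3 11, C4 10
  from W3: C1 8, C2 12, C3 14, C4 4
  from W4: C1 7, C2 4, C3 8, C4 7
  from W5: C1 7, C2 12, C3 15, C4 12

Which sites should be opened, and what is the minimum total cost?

For any fixed open set, each office goes to its cheapest open site; total = fixed + service.
{W1, W3}: C1→W1 6, C2→W1 3, C3→W1 3, C4→W3 4. Service 16; fixed 15; total 31.
{W4}: C1→W4 7, C2→W4 4, C3→W4 8, C4→W4 7. Service 26; fixed 6; total 32.
{W1}: service 24 + fixed 9 = 33
{W1, W2, W3, W4, W5}: C1→W1 6, C2→W1 3, C3→W1 3, C4→W3 4. Service 16; fixed 30; total 46.
No other subset beats 31.

Open W1 and W3; minimum total cost 31.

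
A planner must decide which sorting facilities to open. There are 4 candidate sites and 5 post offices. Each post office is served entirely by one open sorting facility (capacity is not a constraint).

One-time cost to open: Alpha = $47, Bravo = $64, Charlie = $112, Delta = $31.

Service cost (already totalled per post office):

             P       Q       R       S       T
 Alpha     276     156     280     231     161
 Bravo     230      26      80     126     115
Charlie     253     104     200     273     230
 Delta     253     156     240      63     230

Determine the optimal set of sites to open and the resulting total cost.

For any fixed open set, each post office goes to its cheapest open site; total = fixed + service.
{Bravo, Delta}: P→Bravo 230, Q→Bravo 26, R→Bravo 80, S→Delta 63, T→Bravo 115. Service 514; fixed 95; total 609.
{Bravo}: P→Bravo 230, Q→Bravo 26, R→Bravo 80, S→Bravo 126, T→Bravo 115. Service 577; fixed 64; total 641.
{Alpha, Bravo, Delta}: service 514 + fixed 142 = 656
{Alpha, Bravo, Charlie, Delta}: service 514 + fixed 254 = 768
(All 15 nonempty subsets were checked; Bravo and Delta is lowest.)

Open Bravo and Delta; minimum total cost 609.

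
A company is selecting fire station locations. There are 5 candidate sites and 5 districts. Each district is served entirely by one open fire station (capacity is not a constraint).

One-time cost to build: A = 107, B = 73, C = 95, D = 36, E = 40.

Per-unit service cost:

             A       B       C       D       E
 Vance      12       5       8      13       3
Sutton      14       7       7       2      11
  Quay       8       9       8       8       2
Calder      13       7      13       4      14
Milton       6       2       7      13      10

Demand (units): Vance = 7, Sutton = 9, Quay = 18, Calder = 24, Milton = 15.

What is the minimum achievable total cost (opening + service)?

For any fixed open set, each district goes to its cheapest open site; total = fixed + service.
{B, D, E}: Vance→E 3·7=21, Sutton→D 2·9=18, Quay→E 2·18=36, Calder→D 4·24=96, Milton→B 2·15=30. Service 201; fixed 149; total 350.
{D, E}: service 321 + fixed 76 = 397
{B, E}: service 318 + fixed 113 = 431
{A, B, C, D, E}: Vance→E 3·7=21, Sutton→D 2·9=18, Quay→E 2·18=36, Calder→D 4·24=96, Milton→B 2·15=30. Service 201; fixed 351; total 552.
No other subset beats 350.

Minimum total cost: 350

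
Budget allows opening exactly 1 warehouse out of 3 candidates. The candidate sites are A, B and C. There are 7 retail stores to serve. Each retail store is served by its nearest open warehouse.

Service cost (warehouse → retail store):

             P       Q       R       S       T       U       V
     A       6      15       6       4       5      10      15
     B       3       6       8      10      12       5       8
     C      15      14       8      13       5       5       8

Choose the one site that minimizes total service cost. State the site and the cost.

With exactly 1 open, each retail store uses its cheapest among the chosen.
{B}: P→B 3, Q→B 6, R→B 8, S→B 10, T→B 12, U→B 5, V→B 8. Service cost 52.
{A}: service cost 61
{C}: service cost 68
Among all 3 size-1 choices, {B} is lowest.

Choose B only; total service cost 52.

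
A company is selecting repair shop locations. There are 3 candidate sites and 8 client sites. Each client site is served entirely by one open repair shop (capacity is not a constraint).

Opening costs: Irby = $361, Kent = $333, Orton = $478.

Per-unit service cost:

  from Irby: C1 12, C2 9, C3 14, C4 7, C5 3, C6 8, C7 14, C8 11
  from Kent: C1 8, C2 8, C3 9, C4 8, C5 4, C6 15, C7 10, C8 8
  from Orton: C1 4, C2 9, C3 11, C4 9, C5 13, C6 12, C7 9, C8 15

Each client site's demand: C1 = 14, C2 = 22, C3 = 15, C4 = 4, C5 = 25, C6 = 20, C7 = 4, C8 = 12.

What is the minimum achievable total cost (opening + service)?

Minimum total cost: 1324

For any fixed open set, each client site goes to its cheapest open site; total = fixed + service.
{Kent}: C1→Kent 8·14=112, C2→Kent 8·22=176, C3→Kent 9·15=135, C4→Kent 8·4=32, C5→Kent 4·25=100, C6→Kent 15·20=300, C7→Kent 10·4=40, C8→Kent 8·12=96. Service 991; fixed 333; total 1324.
{Irby}: C1→Irby 12·14=168, C2→Irby 9·22=198, C3→Irby 14·15=210, C4→Irby 7·4=28, C5→Irby 3·25=75, C6→Irby 8·20=160, C7→Irby 14·4=56, C8→Irby 11·12=132. Service 1027; fixed 361; total 1388.
{Irby, Kent}: C1→Kent 8·14=112, C2→Kent 8·22=176, C3→Kent 9·15=135, C4→Irby 7·4=28, C5→Irby 3·25=75, C6→Irby 8·20=160, C7→Kent 10·4=40, C8→Kent 8·12=96. Service 822; fixed 694; total 1516.
{Irby, Kent, Orton}: service 762 + fixed 1172 = 1934
(All 7 nonempty subsets were checked; Kent only is lowest.)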